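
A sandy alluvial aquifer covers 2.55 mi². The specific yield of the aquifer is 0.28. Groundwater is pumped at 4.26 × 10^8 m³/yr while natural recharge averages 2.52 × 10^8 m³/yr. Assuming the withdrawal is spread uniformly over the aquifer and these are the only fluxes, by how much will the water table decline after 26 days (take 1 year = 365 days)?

Δh ≈ 6.7 m

A = 2.55 mi² = 6.604 × 10^6 m²
Net abstraction = 4.26 × 10^8 − 2.52 × 10^8 = 1.74 × 10^8 m³/yr
Q_net = 1.74 × 10^8 m³/yr = 4.767 × 10^5 m³/d
ΔV = Q × t = 4.767 × 10^5 m³/d × 26 d = 1.239 × 10^7 m³
Δh = ΔV / (Sy × A) = 1.239 × 10^7 / (0.28 × 6.604 × 10^6) = 6.702 m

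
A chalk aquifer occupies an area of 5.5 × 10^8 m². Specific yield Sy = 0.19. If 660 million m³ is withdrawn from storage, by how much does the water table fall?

Δh ≈ 6.32 m

ΔV = 660 million m³ = 6.6 × 10^8 m³
Δh = ΔV / (Sy × A) = 6.6 × 10^8 m³ / (0.19 × 5.5 × 10^8 m²) = 6.316 m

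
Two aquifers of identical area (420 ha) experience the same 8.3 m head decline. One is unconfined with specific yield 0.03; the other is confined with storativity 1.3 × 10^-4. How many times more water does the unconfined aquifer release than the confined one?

A = 420 ha = 4.2 × 10^6 m²
Unconfined: ΔV_u = Sy × A × Δh = 0.03 × 4.2 × 10^6 × 8.3 = 1.046 × 10^6 m³
Confined: ΔV_c = S × A × Δh = 1.3 × 10^-4 × 4.2 × 10^6 × 8.3 = 4532 m³
Ratio = ΔV_u / ΔV_c = Sy / S = 0.03 / 1.3 × 10^-4 = 230.8

ΔV_u / ΔV_c ≈ 231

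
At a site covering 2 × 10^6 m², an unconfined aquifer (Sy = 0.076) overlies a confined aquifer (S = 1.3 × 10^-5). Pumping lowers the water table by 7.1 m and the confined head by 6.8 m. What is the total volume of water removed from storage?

ΔV ≈ 1.08 × 10^6 m³

Unconfined: ΔV_u = Sy × A × Δh_u = 0.076 × 2 × 10^6 × 7.1 = 1.079 × 10^6 m³
Confined: ΔV_c = S × A × Δh_c = 1.3 × 10^-5 × 2 × 10^6 × 6.8 = 176.8 m³
Total ΔV = 1.079 × 10^6 + 176.8 = 1.079 × 10^6 m³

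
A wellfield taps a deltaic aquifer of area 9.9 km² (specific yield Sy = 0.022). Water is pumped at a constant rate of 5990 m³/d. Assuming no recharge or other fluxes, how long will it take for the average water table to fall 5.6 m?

t ≈ 204 days

A = 9.9 km² = 9.9 × 10^6 m²
ΔV = Sy × A × Δh = 0.022 × 9.9 × 10^6 × 5.6 = 1.22 × 10^6 m³
t = ΔV / Q = 1.22 × 10^6 m³ / 5990 m³/d = 203.6 d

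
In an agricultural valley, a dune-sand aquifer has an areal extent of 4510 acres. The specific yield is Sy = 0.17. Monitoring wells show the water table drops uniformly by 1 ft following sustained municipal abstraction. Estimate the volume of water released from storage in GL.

ΔV ≈ 0.946 GL

A = 4510 acres = 1.825 × 10^7 m²
Δh = 1 ft = 0.3048 m
ΔV = Sy × A × Δh = 0.17 × 1.825 × 10^7 m² × 0.3048 m = 9.457 × 10^5 m³
ΔV = 9.457 × 10^5 m³ = 0.9457 GL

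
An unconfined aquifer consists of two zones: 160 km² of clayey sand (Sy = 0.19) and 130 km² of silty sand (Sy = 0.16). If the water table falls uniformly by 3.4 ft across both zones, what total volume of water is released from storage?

ΔV ≈ 5.31 × 10^7 m³

A₁ = 160 km² = 1.6 × 10^8 m²; A₂ = 130 km² = 1.3 × 10^8 m²
Δh = 3.4 ft = 1.036 m
ΔV₁ = 0.19 × 1.6 × 10^8 × 1.036 = 3.15 × 10^7 m³
ΔV₂ = 0.16 × 1.3 × 10^8 × 1.036 = 2.156 × 10^7 m³
ΔV = ΔV₁ + ΔV₂ = 5.306 × 10^7 m³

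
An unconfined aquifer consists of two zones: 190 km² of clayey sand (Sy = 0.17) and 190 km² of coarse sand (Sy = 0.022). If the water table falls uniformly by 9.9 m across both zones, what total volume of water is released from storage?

A₁ = 190 km² = 1.9 × 10^8 m²; A₂ = 190 km² = 1.9 × 10^8 m²
ΔV₁ = 0.17 × 1.9 × 10^8 × 9.9 = 3.198 × 10^8 m³
ΔV₂ = 0.022 × 1.9 × 10^8 × 9.9 = 4.138 × 10^7 m³
ΔV = ΔV₁ + ΔV₂ = 3.612 × 10^8 m³

ΔV ≈ 3.61 × 10^8 m³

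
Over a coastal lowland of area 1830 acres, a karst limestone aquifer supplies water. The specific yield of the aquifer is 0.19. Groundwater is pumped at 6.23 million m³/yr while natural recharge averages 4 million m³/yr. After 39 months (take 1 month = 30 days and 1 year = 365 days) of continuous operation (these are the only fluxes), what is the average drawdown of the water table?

A = 1830 acres = 7.406 × 10^6 m²
Net abstraction = 6.23 − 4 = 2.23 million m³/yr
Q_net = 2.23 million m³/yr = 6110 m³/d
t = 39 months = 1170 d
ΔV = Q × t = 6110 m³/d × 1170 d = 7.148 × 10^6 m³
Δh = ΔV / (Sy × A) = 7.148 × 10^6 / (0.19 × 7.406 × 10^6) = 5.08 m

Δh ≈ 5.08 m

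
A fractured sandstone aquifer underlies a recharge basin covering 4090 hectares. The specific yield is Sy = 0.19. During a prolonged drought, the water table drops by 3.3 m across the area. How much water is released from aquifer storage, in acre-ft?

ΔV ≈ 20800 acre-ft

A = 4090 hectares = 4.09 × 10^7 m²
ΔV = Sy × A × Δh = 0.19 × 4.09 × 10^7 m² × 3.3 m = 2.564 × 10^7 m³
ΔV = 2.564 × 10^7 m³ = 20790 acre-ft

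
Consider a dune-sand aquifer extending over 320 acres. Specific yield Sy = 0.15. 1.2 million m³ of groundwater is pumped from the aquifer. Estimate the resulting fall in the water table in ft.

Δh ≈ 20.3 ft

A = 320 acres = 1.295 × 10^6 m²
ΔV = 1.2 million m³ = 1.2 × 10^6 m³
Δh = ΔV / (Sy × A) = 1.2 × 10^6 m³ / (0.15 × 1.295 × 10^6 m²) = 6.178 m
Δh = 6.178 m = 20.27 ft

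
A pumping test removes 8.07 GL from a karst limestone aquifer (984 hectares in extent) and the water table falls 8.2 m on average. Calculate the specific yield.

A = 984 hectares = 9.84 × 10^6 m²
ΔV = 8.07 GL = 8.07 × 10^6 m³
Sy = ΔV / (A × Δh) = 8.07 × 10^6 m³ / (9.84 × 10^6 m² × 8.2 m) = 0.1

Sy ≈ 0.1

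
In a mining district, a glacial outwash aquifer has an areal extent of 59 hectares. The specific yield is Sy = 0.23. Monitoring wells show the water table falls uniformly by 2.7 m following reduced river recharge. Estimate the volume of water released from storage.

A = 59 hectares = 5.9 × 10^5 m²
ΔV = Sy × A × Δh = 0.23 × 5.9 × 10^5 m² × 2.7 m = 3.664 × 10^5 m³

ΔV ≈ 3.66 × 10^5 m³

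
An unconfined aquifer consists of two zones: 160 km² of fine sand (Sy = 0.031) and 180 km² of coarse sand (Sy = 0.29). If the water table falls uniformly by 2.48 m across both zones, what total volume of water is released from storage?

A₁ = 160 km² = 1.6 × 10^8 m²; A₂ = 180 km² = 1.8 × 10^8 m²
ΔV₁ = 0.031 × 1.6 × 10^8 × 2.48 = 1.23 × 10^7 m³
ΔV₂ = 0.29 × 1.8 × 10^8 × 2.48 = 1.295 × 10^8 m³
ΔV = ΔV₁ + ΔV₂ = 1.418 × 10^8 m³

ΔV ≈ 1.42 × 10^8 m³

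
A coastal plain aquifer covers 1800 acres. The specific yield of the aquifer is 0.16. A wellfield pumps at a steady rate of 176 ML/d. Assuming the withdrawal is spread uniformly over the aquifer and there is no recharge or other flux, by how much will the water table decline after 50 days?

Δh ≈ 7.55 m

A = 1800 acres = 7.284 × 10^6 m²
Q = 176 ML/d = 1.76 × 10^5 m³/d
ΔV = Q × t = 1.76 × 10^5 m³/d × 50 d = 8.8 × 10^6 m³
Δh = ΔV / (Sy × A) = 8.8 × 10^6 / (0.16 × 7.284 × 10^6) = 7.55 m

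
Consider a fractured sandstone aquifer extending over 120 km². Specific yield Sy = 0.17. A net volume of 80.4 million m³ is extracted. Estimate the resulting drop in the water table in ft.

Δh ≈ 12.9 ft

A = 120 km² = 1.2 × 10^8 m²
ΔV = 80.4 million m³ = 8.04 × 10^7 m³
Δh = ΔV / (Sy × A) = 8.04 × 10^7 m³ / (0.17 × 1.2 × 10^8 m²) = 3.941 m
Δh = 3.941 m = 12.93 ft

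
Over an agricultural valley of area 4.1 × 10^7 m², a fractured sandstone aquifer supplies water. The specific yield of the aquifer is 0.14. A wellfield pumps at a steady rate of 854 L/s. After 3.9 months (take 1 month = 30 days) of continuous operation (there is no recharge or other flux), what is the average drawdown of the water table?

Q = 854 L/s = 73790 m³/d
t = 3.9 months = 117 d
ΔV = Q × t = 73790 m³/d × 117 d = 8.633 × 10^6 m³
Δh = ΔV / (Sy × A) = 8.633 × 10^6 / (0.14 × 4.1 × 10^7) = 1.504 m

Δh ≈ 1.5 m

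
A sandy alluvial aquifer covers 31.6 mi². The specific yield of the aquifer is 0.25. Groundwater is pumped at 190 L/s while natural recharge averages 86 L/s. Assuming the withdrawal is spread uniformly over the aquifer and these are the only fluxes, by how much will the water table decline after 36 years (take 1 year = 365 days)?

Δh ≈ 5.77 m

A = 31.6 mi² = 8.184 × 10^7 m²
Net abstraction = 190 − 86 = 104 L/s
Q_net = 104 L/s = 8986 m³/d
t = 36 years = 13140 d
ΔV = Q × t = 8986 m³/d × 13140 d = 1.181 × 10^8 m³
Δh = ΔV / (Sy × A) = 1.181 × 10^8 / (0.25 × 8.184 × 10^7) = 5.771 m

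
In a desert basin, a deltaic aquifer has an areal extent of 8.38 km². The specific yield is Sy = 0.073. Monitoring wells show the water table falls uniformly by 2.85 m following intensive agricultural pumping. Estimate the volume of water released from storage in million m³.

A = 8.38 km² = 8.38 × 10^6 m²
ΔV = Sy × A × Δh = 0.073 × 8.38 × 10^6 m² × 2.85 m = 1.743 × 10^6 m³
ΔV = 1.743 × 10^6 m³ = 1.743 million m³

ΔV ≈ 1.74 million m³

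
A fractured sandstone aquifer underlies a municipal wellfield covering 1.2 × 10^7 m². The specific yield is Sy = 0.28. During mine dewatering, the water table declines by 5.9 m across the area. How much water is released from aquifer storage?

ΔV ≈ 1.98 × 10^7 m³

ΔV = Sy × A × Δh = 0.28 × 1.2 × 10^7 m² × 5.9 m = 1.982 × 10^7 m³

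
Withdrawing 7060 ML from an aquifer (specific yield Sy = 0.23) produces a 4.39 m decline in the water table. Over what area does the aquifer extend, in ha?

A ≈ 699 ha

ΔV = 7060 ML = 7.06 × 10^6 m³
A = ΔV / (Sy × Δh) = 7.06 × 10^6 / (0.23 × 4.39) = 6.992 × 10^6 m²
A = 6.992 × 10^6 m² = 699.2 ha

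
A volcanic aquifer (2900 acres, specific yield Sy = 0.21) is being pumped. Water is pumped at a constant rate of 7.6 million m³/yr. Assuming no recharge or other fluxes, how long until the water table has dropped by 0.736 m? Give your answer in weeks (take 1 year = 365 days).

A = 2900 acres = 1.174 × 10^7 m²
ΔV = Sy × A × Δh = 0.21 × 1.174 × 10^7 × 0.736 = 1.814 × 10^6 m³
Q = 7.6 million m³/yr = 20820 m³/d
t = ΔV / Q = 1.814 × 10^6 m³ / 20820 m³/d = 87.11 d
t = 87.11 d ≈ 12.44 weeks

t ≈ 12.4 weeks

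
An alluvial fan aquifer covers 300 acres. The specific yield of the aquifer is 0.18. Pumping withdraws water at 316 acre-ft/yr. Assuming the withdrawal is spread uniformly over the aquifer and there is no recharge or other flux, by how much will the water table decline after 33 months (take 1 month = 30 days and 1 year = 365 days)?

Δh ≈ 4.84 m

A = 300 acres = 1.214 × 10^6 m²
Q = 316 acre-ft/yr = 1068 m³/d
t = 33 months = 990 d
ΔV = Q × t = 1068 m³/d × 990 d = 1.057 × 10^6 m³
Δh = ΔV / (Sy × A) = 1.057 × 10^6 / (0.18 × 1.214 × 10^6) = 4.838 m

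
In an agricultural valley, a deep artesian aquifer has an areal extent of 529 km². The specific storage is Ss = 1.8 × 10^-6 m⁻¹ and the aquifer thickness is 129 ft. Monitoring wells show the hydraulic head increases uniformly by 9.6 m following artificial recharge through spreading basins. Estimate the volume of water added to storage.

b = 129 ft = 39.32 m
S = Ss × b = 1.8 × 10^-6 m⁻¹ × 39.32 m = 7.077 × 10^-5
A = 529 km² = 5.29 × 10^8 m²
ΔV = S × A × Δh = 7.077 × 10^-5 × 5.29 × 10^8 m² × 9.6 m = 3.594 × 10^5 m³

ΔV ≈ 3.59 × 10^5 m³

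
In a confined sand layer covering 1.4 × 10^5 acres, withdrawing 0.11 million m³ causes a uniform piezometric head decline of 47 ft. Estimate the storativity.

S ≈ 1.4 × 10^-5

A = 1.4 × 10^5 acres = 5.666 × 10^8 m²
Δh = 47 ft = 14.33 m
ΔV = 0.11 million m³ = 1.1 × 10^5 m³
S = ΔV / (A × Δh) = 1.1 × 10^5 m³ / (5.666 × 10^8 m² × 14.33 m) = 1.355 × 10^-5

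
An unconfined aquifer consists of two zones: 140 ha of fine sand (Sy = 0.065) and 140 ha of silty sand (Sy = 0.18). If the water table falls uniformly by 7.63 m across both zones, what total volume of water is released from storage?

ΔV ≈ 2.62 × 10^6 m³

A₁ = 140 ha = 1.4 × 10^6 m²; A₂ = 140 ha = 1.4 × 10^6 m²
ΔV₁ = 0.065 × 1.4 × 10^6 × 7.63 = 6.943 × 10^5 m³
ΔV₂ = 0.18 × 1.4 × 10^6 × 7.63 = 1.923 × 10^6 m³
ΔV = ΔV₁ + ΔV₂ = 2.617 × 10^6 m³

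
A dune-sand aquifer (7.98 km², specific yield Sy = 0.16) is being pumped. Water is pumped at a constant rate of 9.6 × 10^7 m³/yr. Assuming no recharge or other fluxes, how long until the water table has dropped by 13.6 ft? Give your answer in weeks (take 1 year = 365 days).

A = 7.98 km² = 7.98 × 10^6 m²
Δh = 13.6 ft = 4.145 m
ΔV = Sy × A × Δh = 0.16 × 7.98 × 10^6 × 4.145 = 5.293 × 10^6 m³
Q = 9.6 × 10^7 m³/yr = 2.63 × 10^5 m³/d
t = ΔV / Q = 5.293 × 10^6 m³ / 2.63 × 10^5 m³/d = 20.12 d
t = 20.12 d ≈ 2.875 weeks

t ≈ 2.87 weeks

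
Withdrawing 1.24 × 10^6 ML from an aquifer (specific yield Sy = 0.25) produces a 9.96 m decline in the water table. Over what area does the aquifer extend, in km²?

ΔV = 1.24 × 10^6 ML = 1.24 × 10^9 m³
A = ΔV / (Sy × Δh) = 1.24 × 10^9 / (0.25 × 9.96) = 4.98 × 10^8 m²
A = 4.98 × 10^8 m² = 498 km²

A ≈ 498 km²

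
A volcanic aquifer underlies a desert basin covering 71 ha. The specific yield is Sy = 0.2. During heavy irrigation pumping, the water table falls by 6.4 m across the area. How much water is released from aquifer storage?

ΔV ≈ 9.09 × 10^5 m³

A = 71 ha = 7.1 × 10^5 m²
ΔV = Sy × A × Δh = 0.2 × 7.1 × 10^5 m² × 6.4 m = 9.088 × 10^5 m³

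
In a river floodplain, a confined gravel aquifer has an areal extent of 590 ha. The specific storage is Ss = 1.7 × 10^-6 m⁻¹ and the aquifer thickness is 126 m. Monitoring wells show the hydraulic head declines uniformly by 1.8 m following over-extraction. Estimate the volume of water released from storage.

S = Ss × b = 1.7 × 10^-6 m⁻¹ × 126 m = 2.142 × 10^-4
A = 590 ha = 5.9 × 10^6 m²
ΔV = S × A × Δh = 2.142 × 10^-4 × 5.9 × 10^6 m² × 1.8 m = 2275 m³

ΔV ≈ 2270 m³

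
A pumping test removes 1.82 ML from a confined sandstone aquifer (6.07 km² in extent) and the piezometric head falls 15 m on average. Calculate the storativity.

S ≈ 2 × 10^-5

A = 6.07 km² = 6.07 × 10^6 m²
ΔV = 1.82 ML = 1820 m³
S = ΔV / (A × Δh) = 1820 m³ / (6.07 × 10^6 m² × 15 m) = 1.999 × 10^-5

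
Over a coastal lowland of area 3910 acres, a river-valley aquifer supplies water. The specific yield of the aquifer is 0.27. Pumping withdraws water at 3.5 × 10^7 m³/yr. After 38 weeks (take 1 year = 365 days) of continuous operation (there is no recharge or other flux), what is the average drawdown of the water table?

Δh ≈ 5.97 m

A = 3910 acres = 1.582 × 10^7 m²
Q = 3.5 × 10^7 m³/yr = 95890 m³/d
t = 38 weeks = 266 d
ΔV = Q × t = 95890 m³/d × 266 d = 2.551 × 10^7 m³
Δh = ΔV / (Sy × A) = 2.551 × 10^7 / (0.27 × 1.582 × 10^7) = 5.97 m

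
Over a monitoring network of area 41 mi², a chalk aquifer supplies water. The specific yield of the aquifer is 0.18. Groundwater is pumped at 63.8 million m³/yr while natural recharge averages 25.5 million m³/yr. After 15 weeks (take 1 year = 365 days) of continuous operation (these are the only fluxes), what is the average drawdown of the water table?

A = 41 mi² = 1.062 × 10^8 m²
Net abstraction = 63.8 − 25.5 = 38.3 million m³/yr
Q_net = 38.3 million m³/yr = 1.049 × 10^5 m³/d
t = 15 weeks = 105 d
ΔV = Q × t = 1.049 × 10^5 m³/d × 105 d = 1.102 × 10^7 m³
Δh = ΔV / (Sy × A) = 1.102 × 10^7 / (0.18 × 1.062 × 10^8) = 0.5764 m

Δh ≈ 0.576 m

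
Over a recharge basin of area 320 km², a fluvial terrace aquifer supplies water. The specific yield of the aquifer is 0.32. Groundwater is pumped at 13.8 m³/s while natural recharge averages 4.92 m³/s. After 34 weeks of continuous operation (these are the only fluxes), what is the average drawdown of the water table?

Δh ≈ 1.78 m

A = 320 km² = 3.2 × 10^8 m²
Net abstraction = 13.8 − 4.92 = 8.88 m³/s
Q_net = 8.88 m³/s = 7.672 × 10^5 m³/d
t = 34 weeks = 238 d
ΔV = Q × t = 7.672 × 10^5 m³/d × 238 d = 1.826 × 10^8 m³
Δh = ΔV / (Sy × A) = 1.826 × 10^8 / (0.32 × 3.2 × 10^8) = 1.783 m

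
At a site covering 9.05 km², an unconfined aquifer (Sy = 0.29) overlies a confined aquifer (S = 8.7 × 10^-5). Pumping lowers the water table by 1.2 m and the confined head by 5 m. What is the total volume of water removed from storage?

A = 9.05 km² = 9.05 × 10^6 m²
Unconfined: ΔV_u = Sy × A × Δh_u = 0.29 × 9.05 × 10^6 × 1.2 = 3.149 × 10^6 m³
Confined: ΔV_c = S × A × Δh_c = 8.7 × 10^-5 × 9.05 × 10^6 × 5 = 3937 m³
Total ΔV = 3.149 × 10^6 + 3937 = 3.153 × 10^6 m³

ΔV ≈ 3.15 × 10^6 m³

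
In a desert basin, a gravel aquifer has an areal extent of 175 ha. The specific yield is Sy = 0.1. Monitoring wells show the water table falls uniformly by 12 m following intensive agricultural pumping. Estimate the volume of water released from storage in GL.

ΔV ≈ 2.1 GL

A = 175 ha = 1.75 × 10^6 m²
ΔV = Sy × A × Δh = 0.1 × 1.75 × 10^6 m² × 12 m = 2.1 × 10^6 m³
ΔV = 2.1 × 10^6 m³ = 2.1 GL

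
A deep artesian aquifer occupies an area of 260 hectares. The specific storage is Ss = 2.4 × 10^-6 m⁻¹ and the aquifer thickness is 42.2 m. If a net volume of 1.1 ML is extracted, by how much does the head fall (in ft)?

S = Ss × b = 2.4 × 10^-6 m⁻¹ × 42.2 m = 1.013 × 10^-4
A = 260 hectares = 2.6 × 10^6 m²
ΔV = 1.1 ML = 1100 m³
Δh = ΔV / (S × A) = 1100 m³ / (1.013 × 10^-4 × 2.6 × 10^6 m²) = 4.177 m
Δh = 4.177 m = 13.71 ft

Δh ≈ 13.7 ft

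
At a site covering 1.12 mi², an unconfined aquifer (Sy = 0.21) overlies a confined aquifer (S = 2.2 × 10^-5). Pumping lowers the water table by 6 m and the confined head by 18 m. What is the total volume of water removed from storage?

A = 1.12 mi² = 2.901 × 10^6 m²
Unconfined: ΔV_u = Sy × A × Δh_u = 0.21 × 2.901 × 10^6 × 6 = 3.655 × 10^6 m³
Confined: ΔV_c = S × A × Δh_c = 2.2 × 10^-5 × 2.901 × 10^6 × 18 = 1149 m³
Total ΔV = 3.655 × 10^6 + 1149 = 3.656 × 10^6 m³

ΔV ≈ 3.66 × 10^6 m³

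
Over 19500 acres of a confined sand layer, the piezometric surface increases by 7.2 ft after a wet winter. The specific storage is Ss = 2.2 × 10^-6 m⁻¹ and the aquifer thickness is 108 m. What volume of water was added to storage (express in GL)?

S = Ss × b = 2.2 × 10^-6 m⁻¹ × 108 m = 2.376 × 10^-4
A = 19500 acres = 7.891 × 10^7 m²
Δh = 7.2 ft = 2.195 m
ΔV = S × A × Δh = 2.376 × 10^-4 × 7.891 × 10^7 m² × 2.195 m = 41150 m³
ΔV = 41150 m³ = 0.04115 GL

ΔV ≈ 0.0411 GL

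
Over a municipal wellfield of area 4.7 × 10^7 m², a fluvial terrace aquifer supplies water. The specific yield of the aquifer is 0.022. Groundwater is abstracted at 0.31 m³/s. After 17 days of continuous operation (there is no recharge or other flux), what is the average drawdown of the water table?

Q = 0.31 m³/s = 26780 m³/d
ΔV = Q × t = 26780 m³/d × 17 d = 4.553 × 10^5 m³
Δh = ΔV / (Sy × A) = 4.553 × 10^5 / (0.022 × 4.7 × 10^7) = 0.4404 m

Δh ≈ 0.44 m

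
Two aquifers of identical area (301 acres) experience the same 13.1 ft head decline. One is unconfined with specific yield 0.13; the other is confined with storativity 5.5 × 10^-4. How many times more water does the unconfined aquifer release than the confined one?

ΔV_u / ΔV_c ≈ 236

A = 301 acres = 1.218 × 10^6 m²
Δh = 13.1 ft = 3.993 m
Unconfined: ΔV_u = Sy × A × Δh = 0.13 × 1.218 × 10^6 × 3.993 = 6.323 × 10^5 m³
Confined: ΔV_c = S × A × Δh = 5.5 × 10^-4 × 1.218 × 10^6 × 3.993 = 2675 m³
Ratio = ΔV_u / ΔV_c = Sy / S = 0.13 / 5.5 × 10^-4 = 236.4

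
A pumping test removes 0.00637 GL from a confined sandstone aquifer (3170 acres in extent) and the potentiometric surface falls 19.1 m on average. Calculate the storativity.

S ≈ 2.6 × 10^-5

A = 3170 acres = 1.283 × 10^7 m²
ΔV = 0.00637 GL = 6370 m³
S = ΔV / (A × Δh) = 6370 m³ / (1.283 × 10^7 m² × 19.1 m) = 2.6 × 10^-5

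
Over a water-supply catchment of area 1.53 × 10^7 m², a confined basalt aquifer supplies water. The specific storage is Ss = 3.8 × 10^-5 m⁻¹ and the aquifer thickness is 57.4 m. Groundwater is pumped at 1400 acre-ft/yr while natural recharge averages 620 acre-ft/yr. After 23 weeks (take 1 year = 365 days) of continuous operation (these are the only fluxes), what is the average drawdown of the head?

Δh ≈ 12.7 m

S = Ss × b = 3.8 × 10^-5 m⁻¹ × 57.4 m = 2.181 × 10^-3
Net abstraction = 1400 − 620 = 780 acre-ft/yr
Q_net = 780 acre-ft/yr = 2636 m³/d
t = 23 weeks = 161 d
ΔV = Q × t = 2636 m³/d × 161 d = 4.244 × 10^5 m³
Δh = ΔV / (S × A) = 4.244 × 10^5 / (0.002181 × 1.53 × 10^7) = 12.72 m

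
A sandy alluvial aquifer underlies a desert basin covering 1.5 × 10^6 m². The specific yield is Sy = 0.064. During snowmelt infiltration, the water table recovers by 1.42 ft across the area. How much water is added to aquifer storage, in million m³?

ΔV ≈ 0.0416 million m³

Δh = 1.42 ft = 0.4328 m
ΔV = Sy × A × Δh = 0.064 × 1.5 × 10^6 m² × 0.4328 m = 41550 m³
ΔV = 41550 m³ = 0.04155 million m³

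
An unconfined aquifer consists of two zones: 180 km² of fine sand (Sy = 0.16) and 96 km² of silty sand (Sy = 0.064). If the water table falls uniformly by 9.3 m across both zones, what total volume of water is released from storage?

A₁ = 180 km² = 1.8 × 10^8 m²; A₂ = 96 km² = 9.6 × 10^7 m²
ΔV₁ = 0.16 × 1.8 × 10^8 × 9.3 = 2.678 × 10^8 m³
ΔV₂ = 0.064 × 9.6 × 10^7 × 9.3 = 5.714 × 10^7 m³
ΔV = ΔV₁ + ΔV₂ = 3.25 × 10^8 m³

ΔV ≈ 3.25 × 10^8 m³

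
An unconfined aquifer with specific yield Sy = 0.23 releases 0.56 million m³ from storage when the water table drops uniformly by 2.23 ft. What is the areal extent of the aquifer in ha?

A ≈ 358 ha

Δh = 2.23 ft = 0.6797 m
ΔV = 0.56 million m³ = 5.6 × 10^5 m³
A = ΔV / (Sy × Δh) = 5.6 × 10^5 / (0.23 × 0.6797) = 3.582 × 10^6 m²
A = 3.582 × 10^6 m² = 358.2 ha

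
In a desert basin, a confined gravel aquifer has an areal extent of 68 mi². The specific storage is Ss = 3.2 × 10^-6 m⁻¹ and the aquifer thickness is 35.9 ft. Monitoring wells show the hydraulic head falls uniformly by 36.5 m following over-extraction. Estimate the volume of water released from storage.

ΔV ≈ 2.25 × 10^5 m³

b = 35.9 ft = 10.94 m
S = Ss × b = 3.2 × 10^-6 m⁻¹ × 10.94 m = 3.502 × 10^-5
A = 68 mi² = 1.761 × 10^8 m²
ΔV = S × A × Δh = 3.502 × 10^-5 × 1.761 × 10^8 m² × 36.5 m = 2.251 × 10^5 m³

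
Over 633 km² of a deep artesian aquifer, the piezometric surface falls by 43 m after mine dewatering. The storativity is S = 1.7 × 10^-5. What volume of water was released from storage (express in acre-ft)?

ΔV ≈ 375 acre-ft

A = 633 km² = 6.33 × 10^8 m²
ΔV = S × A × Δh = 1.7 × 10^-5 × 6.33 × 10^8 m² × 43 m = 4.627 × 10^5 m³
ΔV = 4.627 × 10^5 m³ = 375.1 acre-ft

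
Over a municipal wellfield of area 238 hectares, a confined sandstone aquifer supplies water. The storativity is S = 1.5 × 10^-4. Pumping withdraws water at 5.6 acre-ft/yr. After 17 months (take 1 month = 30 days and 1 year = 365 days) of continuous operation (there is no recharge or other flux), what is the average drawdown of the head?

Δh ≈ 27 m

A = 238 hectares = 2.38 × 10^6 m²
Q = 5.6 acre-ft/yr = 18.92 m³/d
t = 17 months = 510 d
ΔV = Q × t = 18.92 m³/d × 510 d = 9652 m³
Δh = ΔV / (S × A) = 9652 / (1.5 × 10^-4 × 2.38 × 10^6) = 27.04 m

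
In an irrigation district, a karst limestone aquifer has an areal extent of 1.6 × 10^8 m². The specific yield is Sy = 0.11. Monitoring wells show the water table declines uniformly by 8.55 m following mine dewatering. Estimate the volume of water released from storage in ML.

ΔV ≈ 1.5 × 10^5 ML

ΔV = Sy × A × Δh = 0.11 × 1.6 × 10^8 m² × 8.55 m = 1.505 × 10^8 m³
ΔV = 1.505 × 10^8 m³ = 1.505 × 10^5 ML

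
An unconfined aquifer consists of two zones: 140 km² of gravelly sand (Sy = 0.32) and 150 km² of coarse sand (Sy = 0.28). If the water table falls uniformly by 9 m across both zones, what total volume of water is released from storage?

ΔV ≈ 7.81 × 10^8 m³

A₁ = 140 km² = 1.4 × 10^8 m²; A₂ = 150 km² = 1.5 × 10^8 m²
ΔV₁ = 0.32 × 1.4 × 10^8 × 9 = 4.032 × 10^8 m³
ΔV₂ = 0.28 × 1.5 × 10^8 × 9 = 3.78 × 10^8 m³
ΔV = ΔV₁ + ΔV₂ = 7.812 × 10^8 m³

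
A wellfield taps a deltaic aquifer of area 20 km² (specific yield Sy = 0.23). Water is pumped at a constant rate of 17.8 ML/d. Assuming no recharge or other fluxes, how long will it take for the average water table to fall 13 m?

A = 20 km² = 2 × 10^7 m²
ΔV = Sy × A × Δh = 0.23 × 2 × 10^7 × 13 = 5.98 × 10^7 m³
Q = 17.8 ML/d = 17800 m³/d
t = ΔV / Q = 5.98 × 10^7 m³ / 17800 m³/d = 3360 d

t ≈ 3360 days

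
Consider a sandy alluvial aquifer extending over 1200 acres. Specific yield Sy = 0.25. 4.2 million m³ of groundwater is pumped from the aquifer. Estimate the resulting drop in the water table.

Δh ≈ 3.46 m

A = 1200 acres = 4.856 × 10^6 m²
ΔV = 4.2 million m³ = 4.2 × 10^6 m³
Δh = ΔV / (Sy × A) = 4.2 × 10^6 m³ / (0.25 × 4.856 × 10^6 m²) = 3.459 m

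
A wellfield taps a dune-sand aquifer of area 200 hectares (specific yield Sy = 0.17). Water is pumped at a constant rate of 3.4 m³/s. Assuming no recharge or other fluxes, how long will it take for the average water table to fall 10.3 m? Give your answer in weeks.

t ≈ 1.7 weeks

A = 200 hectares = 2 × 10^6 m²
ΔV = Sy × A × Δh = 0.17 × 2 × 10^6 × 10.3 = 3.502 × 10^6 m³
Q = 3.4 m³/s = 2.938 × 10^5 m³/d
t = ΔV / Q = 3.502 × 10^6 m³ / 2.938 × 10^5 m³/d = 11.92 d
t = 11.92 d ≈ 1.703 weeks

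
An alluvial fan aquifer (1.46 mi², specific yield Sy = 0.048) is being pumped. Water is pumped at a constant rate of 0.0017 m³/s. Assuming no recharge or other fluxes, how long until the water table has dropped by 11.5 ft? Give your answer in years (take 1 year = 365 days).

A = 1.46 mi² = 3.781 × 10^6 m²
Δh = 11.5 ft = 3.505 m
ΔV = Sy × A × Δh = 0.048 × 3.781 × 10^6 × 3.505 = 6.362 × 10^5 m³
Q = 0.0017 m³/s = 146.9 m³/d
t = ΔV / Q = 6.362 × 10^5 m³ / 146.9 m³/d = 4332 d
t = 4332 d ≈ 11.87 years

t ≈ 11.9 years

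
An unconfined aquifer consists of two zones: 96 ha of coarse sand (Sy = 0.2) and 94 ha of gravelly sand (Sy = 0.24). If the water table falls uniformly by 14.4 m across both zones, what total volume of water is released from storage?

A₁ = 96 ha = 9.6 × 10^5 m²; A₂ = 94 ha = 9.4 × 10^5 m²
ΔV₁ = 0.2 × 9.6 × 10^5 × 14.4 = 2.765 × 10^6 m³
ΔV₂ = 0.24 × 9.4 × 10^5 × 14.4 = 3.249 × 10^6 m³
ΔV = ΔV₁ + ΔV₂ = 6.013 × 10^6 m³

ΔV ≈ 6.01 × 10^6 m³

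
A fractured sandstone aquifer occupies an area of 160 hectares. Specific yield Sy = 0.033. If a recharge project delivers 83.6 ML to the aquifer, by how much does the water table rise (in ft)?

Δh ≈ 5.19 ft

A = 160 hectares = 1.6 × 10^6 m²
ΔV = 83.6 ML = 83600 m³
Δh = ΔV / (Sy × A) = 83600 m³ / (0.033 × 1.6 × 10^6 m²) = 1.583 m
Δh = 1.583 m = 5.195 ft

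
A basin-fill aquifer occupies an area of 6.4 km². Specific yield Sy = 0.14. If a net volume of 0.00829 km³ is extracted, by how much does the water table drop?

A = 6.4 km² = 6.4 × 10^6 m²
ΔV = 0.00829 km³ = 8.29 × 10^6 m³
Δh = ΔV / (Sy × A) = 8.29 × 10^6 m³ / (0.14 × 6.4 × 10^6 m²) = 9.252 m

Δh ≈ 9.25 m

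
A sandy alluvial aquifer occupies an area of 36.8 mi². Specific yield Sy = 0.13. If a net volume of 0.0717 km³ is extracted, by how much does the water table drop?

Δh ≈ 5.79 m

A = 36.8 mi² = 9.531 × 10^7 m²
ΔV = 0.0717 km³ = 7.17 × 10^7 m³
Δh = ΔV / (Sy × A) = 7.17 × 10^7 m³ / (0.13 × 9.531 × 10^7 m²) = 5.787 m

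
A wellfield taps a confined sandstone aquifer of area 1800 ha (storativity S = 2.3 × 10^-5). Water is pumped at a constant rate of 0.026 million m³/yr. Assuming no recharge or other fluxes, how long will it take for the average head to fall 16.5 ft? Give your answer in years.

t ≈ 0.0801 years

A = 1800 ha = 1.8 × 10^7 m²
Δh = 16.5 ft = 5.029 m
ΔV = S × A × Δh = 2.3 × 10^-5 × 1.8 × 10^7 × 5.029 = 2082 m³
Q = 0.026 million m³/yr = 71.23 m³/d
t = ΔV / Q = 2082 m³ / 71.23 m³/d = 29.23 d
t = 29.23 d ≈ 0.08008 years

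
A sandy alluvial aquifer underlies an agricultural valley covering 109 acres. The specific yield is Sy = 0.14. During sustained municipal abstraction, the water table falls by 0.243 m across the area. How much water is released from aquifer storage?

A = 109 acres = 4.411 × 10^5 m²
ΔV = Sy × A × Δh = 0.14 × 4.411 × 10^5 m² × 0.243 m = 15010 m³

ΔV ≈ 15000 m³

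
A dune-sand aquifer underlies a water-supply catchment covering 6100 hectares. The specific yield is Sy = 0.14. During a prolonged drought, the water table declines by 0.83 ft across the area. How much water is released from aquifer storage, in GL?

A = 6100 hectares = 6.1 × 10^7 m²
Δh = 0.83 ft = 0.253 m
ΔV = Sy × A × Δh = 0.14 × 6.1 × 10^7 m² × 0.253 m = 2.16 × 10^6 m³
ΔV = 2.16 × 10^6 m³ = 2.16 GL

ΔV ≈ 2.16 GL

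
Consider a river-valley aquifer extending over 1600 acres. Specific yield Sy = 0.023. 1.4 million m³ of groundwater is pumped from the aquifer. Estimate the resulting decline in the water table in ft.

A = 1600 acres = 6.475 × 10^6 m²
ΔV = 1.4 million m³ = 1.4 × 10^6 m³
Δh = ΔV / (Sy × A) = 1.4 × 10^6 m³ / (0.023 × 6.475 × 10^6 m²) = 9.401 m
Δh = 9.401 m = 30.84 ft

Δh ≈ 30.8 ft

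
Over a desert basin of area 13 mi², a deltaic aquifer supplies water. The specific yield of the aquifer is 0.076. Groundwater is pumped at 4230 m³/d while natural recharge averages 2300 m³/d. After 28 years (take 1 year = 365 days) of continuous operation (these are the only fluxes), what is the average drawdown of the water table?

Δh ≈ 7.71 m

A = 13 mi² = 3.367 × 10^7 m²
Net abstraction = 4230 − 2300 = 1930 m³/d
t = 28 years = 10220 d
ΔV = Q × t = 1930 m³/d × 10220 d = 1.972 × 10^7 m³
Δh = ΔV / (Sy × A) = 1.972 × 10^7 / (0.076 × 3.367 × 10^7) = 7.708 m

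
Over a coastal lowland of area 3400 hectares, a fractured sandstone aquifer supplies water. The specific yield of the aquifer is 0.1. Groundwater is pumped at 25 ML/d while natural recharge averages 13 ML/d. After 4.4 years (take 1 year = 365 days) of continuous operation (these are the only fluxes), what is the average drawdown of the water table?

A = 3400 hectares = 3.4 × 10^7 m²
Net abstraction = 25 − 13 = 12 ML/d
Q_net = 12 ML/d = 12000 m³/d
t = 4.4 years = 1606 d
ΔV = Q × t = 12000 m³/d × 1606 d = 1.927 × 10^7 m³
Δh = ΔV / (Sy × A) = 1.927 × 10^7 / (0.1 × 3.4 × 10^7) = 5.668 m

Δh ≈ 5.67 m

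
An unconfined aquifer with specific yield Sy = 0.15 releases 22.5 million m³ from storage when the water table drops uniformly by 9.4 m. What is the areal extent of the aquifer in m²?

ΔV = 22.5 million m³ = 2.25 × 10^7 m³
A = ΔV / (Sy × Δh) = 2.25 × 10^7 / (0.15 × 9.4) = 1.596 × 10^7 m²

A ≈ 1.6 × 10^7 m²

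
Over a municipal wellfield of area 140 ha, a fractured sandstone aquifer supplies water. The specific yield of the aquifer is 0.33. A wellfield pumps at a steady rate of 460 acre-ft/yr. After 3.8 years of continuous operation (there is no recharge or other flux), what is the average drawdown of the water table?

A = 140 ha = 1.4 × 10^6 m²
Q = 460 acre-ft/yr = 1555 m³/d
t = 3.8 years = 1387 d
ΔV = Q × t = 1555 m³/d × 1387 d = 2.156 × 10^6 m³
Δh = ΔV / (Sy × A) = 2.156 × 10^6 / (0.33 × 1.4 × 10^6) = 4.667 m

Δh ≈ 4.67 m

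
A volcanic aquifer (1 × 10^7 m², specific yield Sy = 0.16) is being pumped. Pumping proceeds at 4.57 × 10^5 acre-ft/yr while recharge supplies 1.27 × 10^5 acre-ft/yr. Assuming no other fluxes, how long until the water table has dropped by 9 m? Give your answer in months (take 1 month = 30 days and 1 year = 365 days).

t ≈ 0.43 months

ΔV = Sy × A × Δh = 0.16 × 1 × 10^7 × 9 = 1.44 × 10^7 m³
Net withdrawal = 4.57 × 10^5 − 1.27 × 10^5 = 3.3 × 10^5 acre-ft/yr = 1.115 × 10^6 m³/d
t = ΔV / Q = 1.44 × 10^7 m³ / 1.115 × 10^6 m³/d = 12.91 d
t = 12.91 d ≈ 0.4304 months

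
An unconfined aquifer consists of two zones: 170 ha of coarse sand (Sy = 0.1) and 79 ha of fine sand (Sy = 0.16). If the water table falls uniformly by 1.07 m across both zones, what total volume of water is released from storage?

A₁ = 170 ha = 1.7 × 10^6 m²; A₂ = 79 ha = 7.9 × 10^5 m²
ΔV₁ = 0.1 × 1.7 × 10^6 × 1.07 = 1.819 × 10^5 m³
ΔV₂ = 0.16 × 7.9 × 10^5 × 1.07 = 1.352 × 10^5 m³
ΔV = ΔV₁ + ΔV₂ = 3.171 × 10^5 m³

ΔV ≈ 3.17 × 10^5 m³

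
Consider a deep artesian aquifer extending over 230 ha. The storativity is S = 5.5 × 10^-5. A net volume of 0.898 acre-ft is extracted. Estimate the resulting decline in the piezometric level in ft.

Δh ≈ 28.7 ft

A = 230 ha = 2.3 × 10^6 m²
ΔV = 0.898 acre-ft = 1108 m³
Δh = ΔV / (S × A) = 1108 m³ / (5.5 × 10^-5 × 2.3 × 10^6 m²) = 8.756 m
Δh = 8.756 m = 28.73 ft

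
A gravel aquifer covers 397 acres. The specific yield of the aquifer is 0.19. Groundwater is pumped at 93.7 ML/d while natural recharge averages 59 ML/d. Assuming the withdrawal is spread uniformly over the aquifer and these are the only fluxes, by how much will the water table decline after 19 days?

Δh ≈ 2.16 m

A = 397 acres = 1.607 × 10^6 m²
Net abstraction = 93.7 − 59 = 34.7 ML/d
Q_net = 34.7 ML/d = 34700 m³/d
ΔV = Q × t = 34700 m³/d × 19 d = 6.593 × 10^5 m³
Δh = ΔV / (Sy × A) = 6.593 × 10^5 / (0.19 × 1.607 × 10^6) = 2.16 m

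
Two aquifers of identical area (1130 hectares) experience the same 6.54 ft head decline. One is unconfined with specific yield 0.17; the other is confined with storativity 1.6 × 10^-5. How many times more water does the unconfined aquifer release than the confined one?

ΔV_u / ΔV_c ≈ 10600

A = 1130 hectares = 1.13 × 10^7 m²
Δh = 6.54 ft = 1.993 m
Unconfined: ΔV_u = Sy × A × Δh = 0.17 × 1.13 × 10^7 × 1.993 = 3.829 × 10^6 m³
Confined: ΔV_c = S × A × Δh = 1.6 × 10^-5 × 1.13 × 10^7 × 1.993 = 360.4 m³
Ratio = ΔV_u / ΔV_c = Sy / S = 0.17 / 1.6 × 10^-5 = 10630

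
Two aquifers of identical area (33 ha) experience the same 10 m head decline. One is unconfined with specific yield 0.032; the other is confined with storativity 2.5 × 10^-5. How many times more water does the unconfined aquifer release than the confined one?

ΔV_u / ΔV_c ≈ 1280

A = 33 ha = 3.3 × 10^5 m²
Unconfined: ΔV_u = Sy × A × Δh = 0.032 × 3.3 × 10^5 × 10 = 1.056 × 10^5 m³
Confined: ΔV_c = S × A × Δh = 2.5 × 10^-5 × 3.3 × 10^5 × 10 = 82.5 m³
Ratio = ΔV_u / ΔV_c = Sy / S = 0.032 / 2.5 × 10^-5 = 1280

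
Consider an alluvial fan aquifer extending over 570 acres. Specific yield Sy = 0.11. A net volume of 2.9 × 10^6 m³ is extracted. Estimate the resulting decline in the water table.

Δh ≈ 11.4 m

A = 570 acres = 2.307 × 10^6 m²
Δh = ΔV / (Sy × A) = 2.9 × 10^6 m³ / (0.11 × 2.307 × 10^6 m²) = 11.43 m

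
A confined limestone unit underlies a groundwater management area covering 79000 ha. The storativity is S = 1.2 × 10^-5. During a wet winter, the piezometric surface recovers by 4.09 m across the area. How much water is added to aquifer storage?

ΔV ≈ 38800 m³

A = 79000 ha = 7.9 × 10^8 m²
ΔV = S × A × Δh = 1.2 × 10^-5 × 7.9 × 10^8 m² × 4.09 m = 38770 m³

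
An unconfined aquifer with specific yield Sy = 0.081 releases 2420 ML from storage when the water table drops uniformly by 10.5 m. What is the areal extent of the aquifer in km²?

ΔV = 2420 ML = 2.42 × 10^6 m³
A = ΔV / (Sy × Δh) = 2.42 × 10^6 / (0.081 × 10.5) = 2.845 × 10^6 m²
A = 2.845 × 10^6 m² = 2.845 km²

A ≈ 2.85 km²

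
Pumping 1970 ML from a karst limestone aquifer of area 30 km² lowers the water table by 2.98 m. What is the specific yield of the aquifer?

A = 30 km² = 3 × 10^7 m²
ΔV = 1970 ML = 1.97 × 10^6 m³
Sy = ΔV / (A × Δh) = 1.97 × 10^6 m³ / (3 × 10^7 m² × 2.98 m) = 0.02204

Sy ≈ 0.022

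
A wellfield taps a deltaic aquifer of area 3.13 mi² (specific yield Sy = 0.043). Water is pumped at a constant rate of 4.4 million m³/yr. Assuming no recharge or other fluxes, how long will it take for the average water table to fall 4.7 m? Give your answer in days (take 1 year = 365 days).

A = 3.13 mi² = 8.107 × 10^6 m²
ΔV = Sy × A × Δh = 0.043 × 8.107 × 10^6 × 4.7 = 1.638 × 10^6 m³
Q = 4.4 million m³/yr = 12050 m³/d
t = ΔV / Q = 1.638 × 10^6 m³ / 12050 m³/d = 135.9 d

t ≈ 136 days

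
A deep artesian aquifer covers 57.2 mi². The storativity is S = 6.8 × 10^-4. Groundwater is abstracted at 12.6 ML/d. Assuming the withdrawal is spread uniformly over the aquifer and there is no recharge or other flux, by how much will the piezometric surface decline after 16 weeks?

A = 57.2 mi² = 1.481 × 10^8 m²
Q = 12.6 ML/d = 12600 m³/d
t = 16 weeks = 112 d
ΔV = Q × t = 12600 m³/d × 112 d = 1.411 × 10^6 m³
Δh = ΔV / (S × A) = 1.411 × 10^6 / (6.8 × 10^-4 × 1.481 × 10^8) = 14.01 m

Δh ≈ 14 m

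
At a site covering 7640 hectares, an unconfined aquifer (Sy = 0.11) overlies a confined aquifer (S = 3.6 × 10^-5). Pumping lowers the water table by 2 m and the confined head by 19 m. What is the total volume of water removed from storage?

A = 7640 hectares = 7.64 × 10^7 m²
Unconfined: ΔV_u = Sy × A × Δh_u = 0.11 × 7.64 × 10^7 × 2 = 1.681 × 10^7 m³
Confined: ΔV_c = S × A × Δh_c = 3.6 × 10^-5 × 7.64 × 10^7 × 19 = 52260 m³
Total ΔV = 1.681 × 10^7 + 52260 = 1.686 × 10^7 m³

ΔV ≈ 1.69 × 10^7 m³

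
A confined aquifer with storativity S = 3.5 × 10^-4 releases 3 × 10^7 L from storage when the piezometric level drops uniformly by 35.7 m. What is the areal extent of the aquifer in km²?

A ≈ 2.4 km²

ΔV = 3 × 10^7 L = 30000 m³
A = ΔV / (S × Δh) = 30000 / (3.5 × 10^-4 × 35.7) = 2.401 × 10^6 m²
A = 2.401 × 10^6 m² = 2.401 km²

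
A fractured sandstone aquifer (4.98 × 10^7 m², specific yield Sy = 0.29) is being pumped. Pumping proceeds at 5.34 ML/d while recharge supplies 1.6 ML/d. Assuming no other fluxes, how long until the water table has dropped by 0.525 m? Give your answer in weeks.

ΔV = Sy × A × Δh = 0.29 × 4.98 × 10^7 × 0.525 = 7.582 × 10^6 m³
Net withdrawal = 5.34 − 1.6 = 3.74 ML/d = 3740 m³/d
t = ΔV / Q = 7.582 × 10^6 m³ / 3740 m³/d = 2027 d
t = 2027 d ≈ 289.6 weeks

t ≈ 290 weeks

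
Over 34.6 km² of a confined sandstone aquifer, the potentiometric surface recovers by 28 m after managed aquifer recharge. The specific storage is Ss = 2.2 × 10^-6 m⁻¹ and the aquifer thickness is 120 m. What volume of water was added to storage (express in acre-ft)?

S = Ss × b = 2.2 × 10^-6 m⁻¹ × 120 m = 2.64 × 10^-4
A = 34.6 km² = 3.46 × 10^7 m²
ΔV = S × A × Δh = 2.64 × 10^-4 × 3.46 × 10^7 m² × 28 m = 2.558 × 10^5 m³
ΔV = 2.558 × 10^5 m³ = 207.4 acre-ft

ΔV ≈ 207 acre-ft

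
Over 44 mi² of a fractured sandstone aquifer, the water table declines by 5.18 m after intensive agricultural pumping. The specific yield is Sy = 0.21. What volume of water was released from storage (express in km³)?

A = 44 mi² = 1.14 × 10^8 m²
ΔV = Sy × A × Δh = 0.21 × 1.14 × 10^8 m² × 5.18 m = 1.24 × 10^8 m³
ΔV = 1.24 × 10^8 m³ = 0.124 km³

ΔV ≈ 0.124 km³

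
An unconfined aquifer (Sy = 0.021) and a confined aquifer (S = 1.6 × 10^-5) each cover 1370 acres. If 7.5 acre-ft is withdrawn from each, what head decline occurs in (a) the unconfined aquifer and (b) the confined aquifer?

Δh_u ≈ 0.0795 m; Δh_c ≈ 104 m

A = 1370 acres = 5.544 × 10^6 m²
ΔV = 7.5 acre-ft = 9251 m³
Unconfined: Δh_u = ΔV/(Sy·A) = 9251/(0.021 × 5.544 × 10^6) = 0.07946 m
Confined: Δh_c = ΔV/(S·A) = 9251/(1.6 × 10^-5 × 5.544 × 10^6) = 104.3 m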